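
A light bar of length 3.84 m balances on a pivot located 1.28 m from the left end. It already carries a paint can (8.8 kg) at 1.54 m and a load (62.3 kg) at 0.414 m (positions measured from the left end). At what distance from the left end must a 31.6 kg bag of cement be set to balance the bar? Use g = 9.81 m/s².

About the pivot (at 1.28 m from the left end):
Paint can: 8.8 × 9.81 = 86.33 N down at 1.54 m → arm 0.26 m, τ = 86.33 × 0.26 = 22.45 N·m clockwise.
Load: 62.3 × 9.81 = 611.2 N down at 0.414 m → arm 0.866 m, τ = 611.2 × 0.866 = 529.3 N·m counterclockwise.
Net moment of existing loads = 506.8 N·m counterclockwise.
The bag of cement weighs 31.6 × 9.81 = 310 N and must supply an equal clockwise moment, so its lever arm about the pivot is 506.8 / 310 = 1.63 m.
That puts it at 1.28 + 1.63 = 2.91 m from the left end.

x ≈ 2.91 m from the left end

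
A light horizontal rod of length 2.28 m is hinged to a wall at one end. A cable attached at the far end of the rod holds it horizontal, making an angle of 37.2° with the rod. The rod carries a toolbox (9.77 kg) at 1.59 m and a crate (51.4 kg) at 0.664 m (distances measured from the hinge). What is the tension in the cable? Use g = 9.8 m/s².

T ≈ 353 N

Choose the hinge as the axis so the unknown hinge reaction has zero arm there.
Toolbox: 9.77 × 9.8 = 95.75 N down at 1.59 m → arm 1.59 m, τ = 95.75 × 1.59 = 152.2 N·m clockwise.
Crate: 51.4 × 9.8 = 503.7 N down at 0.664 m → arm 0.664 m, τ = 503.7 × 0.664 = 334.5 N·m clockwise.
Total clockwise load moment = 486.7 N·m.
The cable tension T acts at 2.28 m; only its component perpendicular to the rod, T sinθ, produces torque. sin 37.2° = 0.6046.
For rotational equilibrium, T × 2.28 × 0.6046 = 486.7, so T = 486.7 / 1.378 = 353 N.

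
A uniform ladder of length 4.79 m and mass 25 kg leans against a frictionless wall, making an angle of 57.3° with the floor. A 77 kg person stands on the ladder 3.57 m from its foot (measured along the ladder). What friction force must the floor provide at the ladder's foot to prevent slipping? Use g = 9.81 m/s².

Take moments about the foot of the ladder.
Ladder weight 25×9.81 = 245.2 N acts at 2.395 m along the ladder; its horizontal arm is 2.395·cos57.3° = 1.294 m → τ = 317.3 N·m clockwise.
Person: 77×9.81 = 755.4 N at 3.57 m → arm 1.929 m → τ = 1457 N·m clockwise.
Wall normal N acts horizontally at the top; its moment arm is the height L sinθ = 4.79·sin57.3° = 4.031 m, counterclockwise.
Setting net torque to zero: N × 4.031 = 1774 → N = 440 N.
ΣFx = 0: friction at the foot balances the wall's push, so f = N_wall = 440 N.

f ≈ 440 N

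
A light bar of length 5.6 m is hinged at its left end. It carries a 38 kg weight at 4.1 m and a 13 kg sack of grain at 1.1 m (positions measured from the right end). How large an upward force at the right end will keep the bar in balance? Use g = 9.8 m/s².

Taking torques about the left end:
Weight: 38 × 9.8 = 372.4 N down at 4.1 m → arm 1.5 m, τ = 372.4 × 1.5 = 558.6 N·m clockwise.
Sack of grain: 13 × 9.8 = 127.4 N down at 1.1 m → arm 4.5 m, τ = 127.4 × 4.5 = 573.3 N·m clockwise.
Net moment of the loads = 1132 N·m clockwise.
The upward force F acts at the right end, arm 5.6 m, giving F × 5.6 counterclockwise.
For rotational equilibrium, F × 5.6 = 1132, so F = 1132 / 5.6 = 202 N.

F ≈ 202 N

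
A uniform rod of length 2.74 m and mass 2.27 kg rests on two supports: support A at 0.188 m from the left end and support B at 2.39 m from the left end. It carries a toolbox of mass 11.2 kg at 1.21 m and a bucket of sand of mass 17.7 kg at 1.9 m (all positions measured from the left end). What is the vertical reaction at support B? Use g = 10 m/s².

R_B ≈ 202 N

Take moments about support A.
Beam weight: 2.27 × 10 = 22.7 N down at 1.37 m → arm 1.182 m, τ = 22.7 × 1.182 = 26.83 N·m clockwise.
Toolbox: 11.2 × 10 = 112 N down at 1.21 m → arm 1.022 m, τ = 112 × 1.022 = 114.5 N·m clockwise.
Bucket of sand: 17.7 × 10 = 177 N down at 1.9 m → arm 1.712 m, τ = 177 × 1.712 = 303 N·m clockwise.
Net load moment about support A = 444.3 N·m clockwise.
Reaction R at support B is upward at 2.39 m, arm 2.202 m → moment R × 2.202 counterclockwise.
Balancing moments: R × 2.202 = 444.3, giving R = 202 N.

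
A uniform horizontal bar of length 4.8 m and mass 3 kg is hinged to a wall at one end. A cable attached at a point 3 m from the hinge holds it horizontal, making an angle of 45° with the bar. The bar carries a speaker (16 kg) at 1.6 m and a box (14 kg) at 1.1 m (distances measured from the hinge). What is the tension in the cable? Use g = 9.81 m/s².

Sum moments about the hinge (the unknown hinge reaction has zero arm there).
Beam weight: 3 × 9.81 = 29.43 N down at 2.4 m → arm 2.4 m, τ = 29.43 × 2.4 = 70.63 N·m clockwise.
Speaker: 16 × 9.81 = 157 N down at 1.6 m → arm 1.6 m, τ = 157 × 1.6 = 251.2 N·m clockwise.
Box: 14 × 9.81 = 137.3 N down at 1.1 m → arm 1.1 m, τ = 137.3 × 1.1 = 151 N·m clockwise.
Total clockwise load moment = 472.8 N·m.
The cable tension T acts at 3 m; only its component perpendicular to the bar, T sinθ, produces torque. sin 45° = 0.7071.
Setting net torque to zero: T × 3 × 0.7071 = 472.8 → T = 472.8 / 2.121 = 223 N.

T ≈ 223 N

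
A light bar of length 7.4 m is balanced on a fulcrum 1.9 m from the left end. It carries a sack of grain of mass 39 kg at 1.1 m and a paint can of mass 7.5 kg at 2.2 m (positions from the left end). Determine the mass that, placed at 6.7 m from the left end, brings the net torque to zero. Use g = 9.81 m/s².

m ≈ 6.03 kg

About the fulcrum (at 1.9 m from the left end):
Sack of grain: 39 × 9.81 = 382.6 N down at 1.1 m → arm 0.8 m, τ = 382.6 × 0.8 = 306.1 N·m counterclockwise.
Paint can: 7.5 × 9.81 = 73.58 N down at 2.2 m → arm 0.3 m, τ = 73.58 × 0.3 = 22.07 N·m clockwise.
Net moment of known loads = 284 N·m counterclockwise.
An unknown mass m at 6.7 m has arm 4.8 m; its moment is m·g·4.8 clockwise.
Στ = 0 ⇒ m × 9.81 × 4.8 = 284 ⇒ m = 284 / (9.81 × 4.8) = 6.03 kg.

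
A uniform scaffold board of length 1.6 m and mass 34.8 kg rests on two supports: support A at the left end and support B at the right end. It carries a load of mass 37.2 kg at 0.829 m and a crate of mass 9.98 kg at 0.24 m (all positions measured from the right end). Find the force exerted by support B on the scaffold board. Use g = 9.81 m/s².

Taking torques about support A:
Beam weight: 34.8 × 9.81 = 341.4 N down at 0.8 m → arm 0.8 m, τ = 341.4 × 0.8 = 273.1 N·m clockwise.
Load: 37.2 × 9.81 = 364.9 N down at 0.829 m → arm 0.771 m, τ = 364.9 × 0.771 = 281.3 N·m clockwise.
Crate: 9.98 × 9.81 = 97.9 N down at 0.24 m → arm 1.36 m, τ = 97.9 × 1.36 = 133.1 N·m clockwise.
Net load moment about support A = 687.5 N·m clockwise.
Reaction R at support B is upward at 0 m, arm 1.6 m → moment R × 1.6 counterclockwise.
Balancing moments: R × 1.6 = 687.5, giving R = 430 N.

R_B ≈ 430 N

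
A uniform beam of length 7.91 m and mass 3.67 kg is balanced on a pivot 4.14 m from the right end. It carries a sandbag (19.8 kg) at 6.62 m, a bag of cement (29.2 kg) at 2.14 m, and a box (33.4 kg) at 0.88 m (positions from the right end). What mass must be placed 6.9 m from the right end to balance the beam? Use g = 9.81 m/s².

m ≈ 43.1 kg

Choose the pivot (at 4.14 m from the right end) as the axis so the support reaction has zero arm there.
Beam weight: 3.67 × 9.81 = 36 N down at 3.955 m → arm 0.185 m, τ = 36 × 0.185 = 6.66 N·m clockwise.
Sandbag: 19.8 × 9.81 = 194.2 N down at 6.62 m → arm 2.48 m, τ = 194.2 × 2.48 = 481.6 N·m counterclockwise.
Bag of cement: 29.2 × 9.81 = 286.5 N down at 2.14 m → arm 2 m, τ = 286.5 × 2 = 573 N·m clockwise.
Box: 33.4 × 9.81 = 327.7 N down at 0.88 m → arm 3.26 m, τ = 327.7 × 3.26 = 1068 N·m clockwise.
Net moment of known loads = 1166 N·m clockwise.
An unknown mass m at 6.9 m has arm 2.76 m; its moment is m·g·2.76 counterclockwise.
Setting net torque to zero: m × 9.81 × 2.76 = 1166 → m = 1166 / (9.81 × 2.76) = 43.1 kg.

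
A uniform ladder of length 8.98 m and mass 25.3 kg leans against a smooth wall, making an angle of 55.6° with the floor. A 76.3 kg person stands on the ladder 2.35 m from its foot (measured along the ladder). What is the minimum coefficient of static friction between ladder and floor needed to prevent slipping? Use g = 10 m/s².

Sum moments about the foot of the ladder (the floor normal and friction both act there and drop out).
Ladder weight 25.3×10 = 253 N acts at 4.49 m along the ladder; its horizontal arm is 4.49·cos55.6° = 2.537 m → τ = 641.9 N·m clockwise.
Person: 76.3×10 = 763 N at 2.35 m → arm 1.328 m → τ = 1013 N·m clockwise.
Wall normal N acts horizontally at the top; its moment arm is the height L sinθ = 8.98·sin55.6° = 7.41 m, counterclockwise.
Setting net torque to zero: N × 7.41 = 1655 → N = 223.3 N.
ΣFx = 0 ⇒ f = N_wall = 223.3 N. ΣFy = 0 ⇒ N_floor = 1016 N.
μ_min = f / N_floor = 223.3 / 1016 = 0.22.

μ_min ≈ 0.22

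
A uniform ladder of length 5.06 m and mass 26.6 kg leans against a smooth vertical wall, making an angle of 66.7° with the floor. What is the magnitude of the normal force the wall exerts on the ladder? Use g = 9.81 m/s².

N_wall ≈ 56.2 N

About the foot of the ladder:
Ladder weight 26.6×9.81 = 260.9 N acts at 2.53 m along the ladder; its horizontal arm is 2.53·cos66.7° = 1.001 m → τ = 261.2 N·m clockwise.
Wall normal N acts horizontally at the top; its moment arm is the height L sinθ = 5.06·sin66.7° = 4.647 m, counterclockwise.
Στ = 0 ⇒ N × 4.647 = 261.2 ⇒ N = 56.2 N.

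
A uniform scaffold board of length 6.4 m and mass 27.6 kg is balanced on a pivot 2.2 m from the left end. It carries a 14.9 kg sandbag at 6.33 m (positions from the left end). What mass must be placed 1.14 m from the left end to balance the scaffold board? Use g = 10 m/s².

m ≈ 84.1 kg

Choose the pivot (at 2.2 m from the left end) as the axis so the support reaction has zero arm there.
Beam weight: 27.6 × 10 = 276 N down at 3.2 m → arm 1 m, τ = 276 × 1 = 276 N·m clockwise.
Sandbag: 14.9 × 10 = 149 N down at 6.33 m → arm 4.13 m, τ = 149 × 4.13 = 615.4 N·m clockwise.
Net moment of known loads = 891.4 N·m clockwise.
An unknown mass m at 1.14 m has arm 1.06 m; its moment is m·g·1.06 counterclockwise.
For rotational equilibrium, m × 10 × 1.06 = 891.4, so m = 891.4 / (10 × 1.06) = 84.1 kg.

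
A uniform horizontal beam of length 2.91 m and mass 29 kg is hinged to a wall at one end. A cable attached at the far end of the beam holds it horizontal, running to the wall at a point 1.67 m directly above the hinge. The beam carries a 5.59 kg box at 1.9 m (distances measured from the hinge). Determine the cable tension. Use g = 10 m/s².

T ≈ 365 N

Sum moments about the hinge (the unknown hinge reaction has zero arm there).
Beam weight: 29 × 10 = 290 N down at 1.455 m → arm 1.455 m, τ = 290 × 1.455 = 422 N·m clockwise.
Box: 5.59 × 10 = 55.9 N down at 1.9 m → arm 1.9 m, τ = 55.9 × 1.9 = 106.2 N·m clockwise.
Total clockwise load moment = 528.2 N·m.
The cable tension T acts at 2.91 m; only its component perpendicular to the beam, T sinθ, produces torque. sinθ = h/√(h²+d²) = 1.67/√(1.67²+2.91²) = 0.4977.
Setting net torque to zero: T × 2.91 × 0.4977 = 528.2 → T = 528.2 / 1.448 = 365 N.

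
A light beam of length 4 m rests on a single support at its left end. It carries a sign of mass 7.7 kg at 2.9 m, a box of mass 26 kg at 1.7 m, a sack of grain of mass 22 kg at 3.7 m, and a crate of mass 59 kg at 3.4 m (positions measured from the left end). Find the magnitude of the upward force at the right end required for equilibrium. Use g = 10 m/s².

F ≈ 871 N

About the left end:
Sign: 7.7 × 10 = 77 N down at 2.9 m → arm 2.9 m, τ = 77 × 2.9 = 223.3 N·m clockwise.
Box: 26 × 10 = 260 N down at 1.7 m → arm 1.7 m, τ = 260 × 1.7 = 442 N·m clockwise.
Sack of grain: 22 × 10 = 220 N down at 3.7 m → arm 3.7 m, τ = 220 × 3.7 = 814 N·m clockwise.
Crate: 59 × 10 = 590 N down at 3.4 m → arm 3.4 m, τ = 590 × 3.4 = 2006 N·m clockwise.
Net moment of the loads = 3485 N·m clockwise.
The upward force F acts at the right end, arm 4 m, giving F × 4 counterclockwise.
Setting net torque to zero: F × 4 = 3485 → F = 3485 / 4 = 871 N.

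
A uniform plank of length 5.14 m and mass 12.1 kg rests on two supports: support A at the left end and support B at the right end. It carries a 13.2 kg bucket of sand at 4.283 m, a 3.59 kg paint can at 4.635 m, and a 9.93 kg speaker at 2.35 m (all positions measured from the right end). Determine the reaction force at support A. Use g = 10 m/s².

R_A ≈ 248 N

Sum moments about support B (its reaction then has zero moment arm).
Beam weight: 12.1 × 10 = 121 N down at 2.57 m → arm 2.57 m, τ = 121 × 2.57 = 311 N·m counterclockwise.
Bucket of sand: 13.2 × 10 = 132 N down at 4.283 m → arm 4.283 m, τ = 132 × 4.283 = 565.4 N·m counterclockwise.
Paint can: 3.59 × 10 = 35.9 N down at 4.635 m → arm 4.635 m, τ = 35.9 × 4.635 = 166.4 N·m counterclockwise.
Speaker: 9.93 × 10 = 99.3 N down at 2.35 m → arm 2.35 m, τ = 99.3 × 2.35 = 233.4 N·m counterclockwise.
Net load moment about support B = 1276 N·m counterclockwise.
Reaction R at support A is upward at 5.14 m, arm 5.14 m → moment R × 5.14 clockwise.
For rotational equilibrium, R × 5.14 = 1276, so R = 248 N.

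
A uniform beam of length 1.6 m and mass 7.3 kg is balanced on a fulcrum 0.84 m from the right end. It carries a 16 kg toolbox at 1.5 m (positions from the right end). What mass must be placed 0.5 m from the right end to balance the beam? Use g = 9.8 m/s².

Choose the fulcrum (at 0.84 m from the right end) as the axis so the support reaction has zero arm there.
Beam weight: 7.3 × 9.8 = 71.54 N down at 0.8 m → arm 0.04 m, τ = 71.54 × 0.04 = 2.862 N·m clockwise.
Toolbox: 16 × 9.8 = 156.8 N down at 1.5 m → arm 0.66 m, τ = 156.8 × 0.66 = 103.5 N·m counterclockwise.
Net moment of known loads = 100.6 N·m counterclockwise.
An unknown mass m at 0.5 m has arm 0.34 m; its moment is m·g·0.34 clockwise.
Setting net torque to zero: m × 9.8 × 0.34 = 100.6 → m = 100.6 / (9.8 × 0.34) = 30.2 kg.

m ≈ 30.2 kg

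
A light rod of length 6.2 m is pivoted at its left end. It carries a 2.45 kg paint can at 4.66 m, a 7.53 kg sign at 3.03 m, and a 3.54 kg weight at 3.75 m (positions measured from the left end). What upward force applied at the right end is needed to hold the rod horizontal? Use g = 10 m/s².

About the left end:
Paint can: 2.45 × 10 = 24.5 N down at 4.66 m → arm 4.66 m, τ = 24.5 × 4.66 = 114.2 N·m clockwise.
Sign: 7.53 × 10 = 75.3 N down at 3.03 m → arm 3.03 m, τ = 75.3 × 3.03 = 228.2 N·m clockwise.
Weight: 3.54 × 10 = 35.4 N down at 3.75 m → arm 3.75 m, τ = 35.4 × 3.75 = 132.8 N·m clockwise.
Net moment of the loads = 475.2 N·m clockwise.
The upward force F acts at the right end, arm 6.2 m, giving F × 6.2 counterclockwise.
Στ = 0 ⇒ F × 6.2 = 475.2 ⇒ F = 475.2 / 6.2 = 76.6 N.

F ≈ 76.6 N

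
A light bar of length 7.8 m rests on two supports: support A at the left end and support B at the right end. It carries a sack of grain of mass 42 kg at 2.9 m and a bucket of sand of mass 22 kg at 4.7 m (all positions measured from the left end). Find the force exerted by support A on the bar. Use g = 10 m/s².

R_A ≈ 351 N

Sum moments about support B (its reaction then has zero moment arm).
Sack of grain: 42 × 10 = 420 N down at 2.9 m → arm 4.9 m, τ = 420 × 4.9 = 2058 N·m counterclockwise.
Bucket of sand: 22 × 10 = 220 N down at 4.7 m → arm 3.1 m, τ = 220 × 3.1 = 682 N·m counterclockwise.
Net load moment about support B = 2740 N·m counterclockwise.
Reaction R at support A is upward at 0 m, arm 7.8 m → moment R × 7.8 clockwise.
Στ = 0 ⇒ R × 7.8 = 2740 ⇒ R = 351 N.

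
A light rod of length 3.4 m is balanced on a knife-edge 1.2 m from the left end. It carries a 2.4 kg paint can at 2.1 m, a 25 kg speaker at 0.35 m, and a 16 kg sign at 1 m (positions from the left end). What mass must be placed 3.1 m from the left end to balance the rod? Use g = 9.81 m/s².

Taking torques about the knife-edge (at 1.2 m from the left end):
Paint can: 2.4 × 9.81 = 23.54 N down at 2.1 m → arm 0.9 m, τ = 23.54 × 0.9 = 21.19 N·m clockwise.
Speaker: 25 × 9.81 = 245.2 N down at 0.35 m → arm 0.85 m, τ = 245.2 × 0.85 = 208.4 N·m counterclockwise.
Sign: 16 × 9.81 = 157 N down at 1 m → arm 0.2 m, τ = 157 × 0.2 = 31.4 N·m counterclockwise.
Net moment of known loads = 218.6 N·m counterclockwise.
An unknown mass m at 3.1 m has arm 1.9 m; its moment is m·g·1.9 clockwise.
Balancing moments: m × 9.81 × 1.9 = 218.6, giving m = 218.6 / (9.81 × 1.9) = 11.7 kg.

m ≈ 11.7 kg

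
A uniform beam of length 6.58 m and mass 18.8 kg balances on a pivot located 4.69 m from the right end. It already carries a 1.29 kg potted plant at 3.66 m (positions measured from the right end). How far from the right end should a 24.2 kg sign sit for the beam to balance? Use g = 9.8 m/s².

x ≈ 5.83 m from the right end

About the pivot (at 4.69 m from the right end):
Beam weight: 18.8 × 9.8 = 184.2 N down at 3.29 m → arm 1.4 m, τ = 184.2 × 1.4 = 257.9 N·m clockwise.
Potted plant: 1.29 × 9.8 = 12.64 N down at 3.66 m → arm 1.03 m, τ = 12.64 × 1.03 = 13.02 N·m clockwise.
Net moment of existing loads = 270.9 N·m clockwise.
The sign weighs 24.2 × 9.8 = 237.2 N and must supply an equal counterclockwise moment, so its lever arm about the pivot is 270.9 / 237.2 = 1.14 m.
That puts it at 4.69 + 1.14 = 5.83 m from the right end.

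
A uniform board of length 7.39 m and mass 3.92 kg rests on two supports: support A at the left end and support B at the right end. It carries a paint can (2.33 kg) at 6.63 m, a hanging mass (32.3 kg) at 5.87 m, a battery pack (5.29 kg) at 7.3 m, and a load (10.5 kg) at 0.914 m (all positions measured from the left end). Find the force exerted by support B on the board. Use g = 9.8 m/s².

R_B ≈ 355 N

Taking torques about support A:
Beam weight: 3.92 × 9.8 = 38.42 N down at 3.695 m → arm 3.695 m, τ = 38.42 × 3.695 = 142 N·m clockwise.
Paint can: 2.33 × 9.8 = 22.83 N down at 6.63 m → arm 6.63 m, τ = 22.83 × 6.63 = 151.4 N·m clockwise.
Hanging mass: 32.3 × 9.8 = 316.5 N down at 5.87 m → arm 5.87 m, τ = 316.5 × 5.87 = 1858 N·m clockwise.
Battery pack: 5.29 × 9.8 = 51.84 N down at 7.3 m → arm 7.3 m, τ = 51.84 × 7.3 = 378.4 N·m clockwise.
Load: 10.5 × 9.8 = 102.9 N down at 0.914 m → arm 0.914 m, τ = 102.9 × 0.914 = 94.05 N·m clockwise.
Net load moment about support A = 2624 N·m clockwise.
Reaction R at support B is upward at 7.39 m, arm 7.39 m → moment R × 7.39 counterclockwise.
Balancing moments: R × 7.39 = 2624, giving R = 355 N.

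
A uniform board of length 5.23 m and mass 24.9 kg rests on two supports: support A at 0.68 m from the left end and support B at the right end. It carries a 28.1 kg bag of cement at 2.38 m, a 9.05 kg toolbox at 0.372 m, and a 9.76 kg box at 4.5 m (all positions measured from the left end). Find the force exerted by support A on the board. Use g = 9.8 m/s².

Choose support B as the axis so its reaction then has zero moment arm.
Beam weight: 24.9 × 9.8 = 244 N down at 2.615 m → arm 2.615 m, τ = 244 × 2.615 = 638.1 N·m counterclockwise.
Bag of cement: 28.1 × 9.8 = 275.4 N down at 2.38 m → arm 2.85 m, τ = 275.4 × 2.85 = 784.9 N·m counterclockwise.
Toolbox: 9.05 × 9.8 = 88.69 N down at 0.372 m → arm 4.858 m, τ = 88.69 × 4.858 = 430.9 N·m counterclockwise.
Box: 9.76 × 9.8 = 95.65 N down at 4.5 m → arm 0.73 m, τ = 95.65 × 0.73 = 69.82 N·m counterclockwise.
Net load moment about support B = 1924 N·m counterclockwise.
Reaction R at support A is upward at 0.68 m, arm 4.55 m → moment R × 4.55 clockwise.
Στ = 0 ⇒ R × 4.55 = 1924 ⇒ R = 423 N.

R_A ≈ 423 N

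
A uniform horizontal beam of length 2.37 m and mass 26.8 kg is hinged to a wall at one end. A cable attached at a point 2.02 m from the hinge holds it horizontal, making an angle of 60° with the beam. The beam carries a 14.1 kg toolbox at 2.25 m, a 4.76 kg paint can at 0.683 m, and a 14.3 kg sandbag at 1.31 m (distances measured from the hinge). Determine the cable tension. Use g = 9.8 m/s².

T ≈ 479 N

About the hinge:
Beam weight: 26.8 × 9.8 = 262.6 N down at 1.185 m → arm 1.185 m, τ = 262.6 × 1.185 = 311.2 N·m clockwise.
Toolbox: 14.1 × 9.8 = 138.2 N down at 2.25 m → arm 2.25 m, τ = 138.2 × 2.25 = 310.9 N·m clockwise.
Paint can: 4.76 × 9.8 = 46.65 N down at 0.683 m → arm 0.683 m, τ = 46.65 × 0.683 = 31.86 N·m clockwise.
Sandbag: 14.3 × 9.8 = 140.1 N down at 1.31 m → arm 1.31 m, τ = 140.1 × 1.31 = 183.5 N·m clockwise.
Total clockwise load moment = 837.5 N·m.
The cable tension T acts at 2.02 m; only its component perpendicular to the beam, T sinθ, produces torque. sin 60° = 0.866.
Setting net torque to zero: T × 2.02 × 0.866 = 837.5 → T = 837.5 / 1.749 = 479 N.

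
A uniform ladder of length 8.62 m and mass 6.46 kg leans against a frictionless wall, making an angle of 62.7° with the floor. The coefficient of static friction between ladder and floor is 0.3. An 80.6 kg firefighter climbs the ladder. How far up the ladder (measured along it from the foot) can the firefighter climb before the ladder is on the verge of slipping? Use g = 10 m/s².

d ≈ 5.07 m

About the foot of the ladder:
Ladder weight 6.46×10 = 64.6 N acts at 4.31 m along the ladder; its horizontal arm is 4.31·cos62.7° = 1.977 m → τ = 127.7 N·m clockwise.
Firefighter weight 80.6×10 = 806 N at distance d → arm d·cos62.7° → τ = 806·d·0.4586 clockwise.
Wall normal N at the top has arm L sinθ = 7.66 m counterclockwise, so Στ = 0 gives N·7.66 = 127.7 + 369.6·d.
ΣFy = 0 ⇒ N_floor = 870.6 N, so the maximum friction is μ_s·N_floor = 0.3×870.6 = 261.2 N. ΣFx = 0 ⇒ N_wall = f, so at the slipping point N = 261.2 N.
Substituting: 261.2×7.66 = 127.7 + 369.6·d ⇒ d = (2001 − 127.7) / 369.6 = 5.07 m.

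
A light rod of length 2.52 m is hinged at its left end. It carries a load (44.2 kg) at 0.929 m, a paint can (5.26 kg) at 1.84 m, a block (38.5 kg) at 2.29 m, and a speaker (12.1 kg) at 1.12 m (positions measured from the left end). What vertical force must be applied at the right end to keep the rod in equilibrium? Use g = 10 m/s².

F ≈ 605 N

Take moments about the left end.
Load: 44.2 × 10 = 442 N down at 0.929 m → arm 0.929 m, τ = 442 × 0.929 = 410.6 N·m clockwise.
Paint can: 5.26 × 10 = 52.6 N down at 1.84 m → arm 1.84 m, τ = 52.6 × 1.84 = 96.78 N·m clockwise.
Block: 38.5 × 10 = 385 N down at 2.29 m → arm 2.29 m, τ = 385 × 2.29 = 881.6 N·m clockwise.
Speaker: 12.1 × 10 = 121 N down at 1.12 m → arm 1.12 m, τ = 121 × 1.12 = 135.5 N·m clockwise.
Net moment of the loads = 1524 N·m clockwise.
The upward force F acts at the right end, arm 2.52 m, giving F × 2.52 counterclockwise.
Στ = 0 ⇒ F × 2.52 = 1524 ⇒ F = 1524 / 2.52 = 605 N.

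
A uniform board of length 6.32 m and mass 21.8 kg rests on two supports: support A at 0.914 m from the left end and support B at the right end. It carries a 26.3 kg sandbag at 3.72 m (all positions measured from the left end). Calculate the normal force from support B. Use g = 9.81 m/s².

R_B ≈ 223 N

Take moments about support A.
Beam weight: 21.8 × 9.81 = 213.9 N down at 3.16 m → arm 2.246 m, τ = 213.9 × 2.246 = 480.4 N·m clockwise.
Sandbag: 26.3 × 9.81 = 258 N down at 3.72 m → arm 2.806 m, τ = 258 × 2.806 = 723.9 N·m clockwise.
Net load moment about support A = 1204 N·m clockwise.
Reaction R at support B is upward at 6.32 m, arm 5.406 m → moment R × 5.406 counterclockwise.
Στ = 0 ⇒ R × 5.406 = 1204 ⇒ R = 223 N.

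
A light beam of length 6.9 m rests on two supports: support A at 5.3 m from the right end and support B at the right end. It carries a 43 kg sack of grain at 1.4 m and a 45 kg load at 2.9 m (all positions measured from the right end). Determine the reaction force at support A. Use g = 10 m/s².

R_A ≈ 360 N

Take moments about support B.
Sack of grain: 43 × 10 = 430 N down at 1.4 m → arm 1.4 m, τ = 430 × 1.4 = 602 N·m counterclockwise.
Load: 45 × 10 = 450 N down at 2.9 m → arm 2.9 m, τ = 450 × 2.9 = 1305 N·m counterclockwise.
Net load moment about support B = 1907 N·m counterclockwise.
Reaction R at support A is upward at 5.3 m, arm 5.3 m → moment R × 5.3 clockwise.
Setting net torque to zero: R × 5.3 = 1907 → R = 360 N.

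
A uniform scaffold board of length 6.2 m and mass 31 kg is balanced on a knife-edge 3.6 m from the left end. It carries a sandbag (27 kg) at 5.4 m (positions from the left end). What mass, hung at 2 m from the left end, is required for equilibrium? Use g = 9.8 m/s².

Choose the knife-edge (at 3.6 m from the left end) as the axis so the support reaction has zero arm there.
Beam weight: 31 × 9.8 = 303.8 N down at 3.1 m → arm 0.5 m, τ = 303.8 × 0.5 = 151.9 N·m counterclockwise.
Sandbag: 27 × 9.8 = 264.6 N down at 5.4 m → arm 1.8 m, τ = 264.6 × 1.8 = 476.3 N·m clockwise.
Net moment of known loads = 324.4 N·m clockwise.
An unknown mass m at 2 m has arm 1.6 m; its moment is m·g·1.6 counterclockwise.
Στ = 0 ⇒ m × 9.8 × 1.6 = 324.4 ⇒ m = 324.4 / (9.8 × 1.6) = 20.7 kg.

m ≈ 20.7 kg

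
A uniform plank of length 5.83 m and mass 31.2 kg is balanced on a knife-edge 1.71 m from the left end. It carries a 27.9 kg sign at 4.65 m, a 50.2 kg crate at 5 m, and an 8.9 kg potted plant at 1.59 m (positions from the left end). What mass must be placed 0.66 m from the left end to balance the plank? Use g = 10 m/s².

Choose the knife-edge (at 1.71 m from the left end) as the axis so the support reaction has zero arm there.
Beam weight: 31.2 × 10 = 312 N down at 2.915 m → arm 1.205 m, τ = 312 × 1.205 = 376 N·m clockwise.
Sign: 27.9 × 10 = 279 N down at 4.65 m → arm 2.94 m, τ = 279 × 2.94 = 820.3 N·m clockwise.
Crate: 50.2 × 10 = 502 N down at 5 m → arm 3.29 m, τ = 502 × 3.29 = 1652 N·m clockwise.
Potted plant: 8.9 × 10 = 89 N down at 1.59 m → arm 0.12 m, τ = 89 × 0.12 = 10.68 N·m counterclockwise.
Net moment of known loads = 2838 N·m clockwise.
An unknown mass m at 0.66 m has arm 1.05 m; its moment is m·g·1.05 counterclockwise.
Setting net torque to zero: m × 10 × 1.05 = 2838 → m = 2838 / (10 × 1.05) = 270 kg.

m ≈ 270 kg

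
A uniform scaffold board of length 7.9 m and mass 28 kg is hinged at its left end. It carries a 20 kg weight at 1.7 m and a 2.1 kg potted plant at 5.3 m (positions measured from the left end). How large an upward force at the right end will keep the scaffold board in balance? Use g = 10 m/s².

F ≈ 197 N

Sum moments about the left end (the unknown pivot reaction has zero arm there).
Beam weight: 28 × 10 = 280 N down at 3.95 m → arm 3.95 m, τ = 280 × 3.95 = 1106 N·m clockwise.
Weight: 20 × 10 = 200 N down at 1.7 m → arm 1.7 m, τ = 200 × 1.7 = 340 N·m clockwise.
Potted plant: 2.1 × 10 = 21 N down at 5.3 m → arm 5.3 m, τ = 21 × 5.3 = 111.3 N·m clockwise.
Net moment of the loads = 1557 N·m clockwise.
The upward force F acts at the right end, arm 7.9 m, giving F × 7.9 counterclockwise.
Στ = 0 ⇒ F × 7.9 = 1557 ⇒ F = 1557 / 7.9 = 197 N.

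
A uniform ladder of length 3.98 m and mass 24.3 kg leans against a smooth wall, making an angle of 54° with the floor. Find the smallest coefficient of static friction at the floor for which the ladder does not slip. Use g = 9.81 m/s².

Take moments about the foot of the ladder.
Ladder weight 24.3×9.81 = 238.4 N acts at 1.99 m along the ladder; its horizontal arm is 1.99·cos54° = 1.17 m → τ = 278.9 N·m clockwise.
Wall normal N acts horizontally at the top; its moment arm is the height L sinθ = 3.98·sin54° = 3.22 m, counterclockwise.
Setting net torque to zero: N × 3.22 = 278.9 → N = 86.61 N.
ΣFx = 0 ⇒ f = N_wall = 86.61 N. ΣFy = 0 ⇒ N_floor = 238.4 N.
μ_min = f / N_floor = 86.61 / 238.4 = 0.363.

μ_min ≈ 0.363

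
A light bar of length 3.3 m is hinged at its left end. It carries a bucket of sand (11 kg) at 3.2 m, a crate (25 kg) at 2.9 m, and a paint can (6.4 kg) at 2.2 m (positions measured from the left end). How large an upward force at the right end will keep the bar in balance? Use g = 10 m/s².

Take moments about the left end.
Bucket of sand: 11 × 10 = 110 N down at 3.2 m → arm 3.2 m, τ = 110 × 3.2 = 352 N·m clockwise.
Crate: 25 × 10 = 250 N down at 2.9 m → arm 2.9 m, τ = 250 × 2.9 = 725 N·m clockwise.
Paint can: 6.4 × 10 = 64 N down at 2.2 m → arm 2.2 m, τ = 64 × 2.2 = 140.8 N·m clockwise.
Net moment of the loads = 1218 N·m clockwise.
The upward force F acts at the right end, arm 3.3 m, giving F × 3.3 counterclockwise.
Στ = 0 ⇒ F × 3.3 = 1218 ⇒ F = 1218 / 3.3 = 369 N.

F ≈ 369 N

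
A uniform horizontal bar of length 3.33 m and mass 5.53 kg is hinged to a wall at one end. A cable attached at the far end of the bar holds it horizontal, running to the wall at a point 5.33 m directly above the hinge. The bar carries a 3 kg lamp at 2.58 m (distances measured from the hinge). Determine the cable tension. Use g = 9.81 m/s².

T ≈ 58.9 N

About the hinge:
Beam weight: 5.53 × 9.81 = 54.25 N down at 1.665 m → arm 1.665 m, τ = 54.25 × 1.665 = 90.33 N·m clockwise.
Lamp: 3 × 9.81 = 29.43 N down at 2.58 m → arm 2.58 m, τ = 29.43 × 2.58 = 75.93 N·m clockwise.
Total clockwise load moment = 166.3 N·m.
The cable tension T acts at 3.33 m; only its component perpendicular to the bar, T sinθ, produces torque. sinθ = h/√(h²+d²) = 5.33/√(5.33²+3.33²) = 0.8481.
Στ = 0 ⇒ T × 3.33 × 0.8481 = 166.3 ⇒ T = 166.3 / 2.824 = 58.9 N.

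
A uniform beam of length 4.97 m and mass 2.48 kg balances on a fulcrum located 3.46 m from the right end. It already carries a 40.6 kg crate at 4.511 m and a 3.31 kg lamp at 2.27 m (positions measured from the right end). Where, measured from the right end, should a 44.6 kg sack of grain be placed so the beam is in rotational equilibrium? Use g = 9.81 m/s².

x ≈ 2.65 m from the right end

Sum moments about the fulcrum (at 3.46 m from the right end) (the support reaction has zero arm there).
Beam weight: 2.48 × 9.81 = 24.33 N down at 2.485 m → arm 0.975 m, τ = 24.33 × 0.975 = 23.72 N·m clockwise.
Crate: 40.6 × 9.81 = 398.3 N down at 4.511 m → arm 1.051 m, τ = 398.3 × 1.051 = 418.6 N·m counterclockwise.
Lamp: 3.31 × 9.81 = 32.47 N down at 2.27 m → arm 1.19 m, τ = 32.47 × 1.19 = 38.64 N·m clockwise.
Net moment of existing loads = 356.2 N·m counterclockwise.
The sack of grain weighs 44.6 × 9.81 = 437.5 N and must supply an equal clockwise moment, so its lever arm about the fulcrum is 356.2 / 437.5 = 0.814 m.
That puts it at 3.46 − 0.814 = 2.65 m from the right end.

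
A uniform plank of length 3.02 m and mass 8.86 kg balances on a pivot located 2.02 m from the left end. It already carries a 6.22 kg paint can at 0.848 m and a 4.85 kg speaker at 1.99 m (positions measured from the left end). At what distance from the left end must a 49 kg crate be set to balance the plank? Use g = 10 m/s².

Taking torques about the pivot (at 2.02 m from the left end):
Beam weight: 8.86 × 10 = 88.6 N down at 1.51 m → arm 0.51 m, τ = 88.6 × 0.51 = 45.19 N·m counterclockwise.
Paint can: 6.22 × 10 = 62.2 N down at 0.848 m → arm 1.172 m, τ = 62.2 × 1.172 = 72.9 N·m counterclockwise.
Speaker: 4.85 × 10 = 48.5 N down at 1.99 m → arm 0.03 m, τ = 48.5 × 0.03 = 1.455 N·m counterclockwise.
Net moment of existing loads = 119.5 N·m counterclockwise.
The crate weighs 49 × 10 = 490 N and must supply an equal clockwise moment, so its lever arm about the pivot is 119.5 / 490 = 0.244 m.
That puts it at 2.02 + 0.244 = 2.26 m from the left end.

x ≈ 2.26 m from the left end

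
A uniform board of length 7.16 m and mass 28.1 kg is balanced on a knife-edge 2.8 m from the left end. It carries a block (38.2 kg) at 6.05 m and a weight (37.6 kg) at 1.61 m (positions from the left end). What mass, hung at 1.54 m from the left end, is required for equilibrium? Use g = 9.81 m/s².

m ≈ 80.4 kg

Take moments about the knife-edge (at 2.8 m from the left end).
Beam weight: 28.1 × 9.81 = 275.7 N down at 3.58 m → arm 0.78 m, τ = 275.7 × 0.78 = 215 N·m clockwise.
Block: 38.2 × 9.81 = 374.7 N down at 6.05 m → arm 3.25 m, τ = 374.7 × 3.25 = 1218 N·m clockwise.
Weight: 37.6 × 9.81 = 368.9 N down at 1.61 m → arm 1.19 m, τ = 368.9 × 1.19 = 439 N·m counterclockwise.
Net moment of known loads = 994 N·m clockwise.
An unknown mass m at 1.54 m has arm 1.26 m; its moment is m·g·1.26 counterclockwise.
Στ = 0 ⇒ m × 9.81 × 1.26 = 994 ⇒ m = 994 / (9.81 × 1.26) = 80.4 kg.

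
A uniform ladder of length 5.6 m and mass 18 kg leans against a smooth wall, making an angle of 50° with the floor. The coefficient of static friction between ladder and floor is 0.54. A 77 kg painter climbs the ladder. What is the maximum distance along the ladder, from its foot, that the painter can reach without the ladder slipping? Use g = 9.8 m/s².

d ≈ 3.79 m

Take moments about the foot of the ladder.
Ladder weight 18×9.8 = 176.4 N acts at 2.8 m along the ladder; its horizontal arm is 2.8·cos50° = 1.8 m → τ = 317.5 N·m clockwise.
Painter weight 77×9.8 = 754.6 N at distance d → arm d·cos50° → τ = 754.6·d·0.6428 clockwise.
Wall normal N at the top has arm L sinθ = 4.29 m counterclockwise, so Στ = 0 gives N·4.29 = 317.5 + 485.1·d.
ΣFy = 0 ⇒ N_floor = 931 N, so the maximum friction is μ_s·N_floor = 0.54×931 = 502.7 N. ΣFx = 0 ⇒ N_wall = f, so at the slipping point N = 502.7 N.
Substituting: 502.7×4.29 = 317.5 + 485.1·d ⇒ d = (2157 − 317.5) / 485.1 = 3.79 m.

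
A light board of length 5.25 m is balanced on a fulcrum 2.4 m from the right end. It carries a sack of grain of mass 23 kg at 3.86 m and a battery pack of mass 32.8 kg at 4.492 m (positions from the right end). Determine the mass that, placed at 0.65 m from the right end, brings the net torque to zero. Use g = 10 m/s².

Take moments about the fulcrum (at 2.4 m from the right end).
Sack of grain: 23 × 10 = 230 N down at 3.86 m → arm 1.46 m, τ = 230 × 1.46 = 335.8 N·m counterclockwise.
Battery pack: 32.8 × 10 = 328 N down at 4.492 m → arm 2.092 m, τ = 328 × 2.092 = 686.2 N·m counterclockwise.
Net moment of known loads = 1022 N·m counterclockwise.
An unknown mass m at 0.65 m has arm 1.75 m; its moment is m·g·1.75 clockwise.
Setting net torque to zero: m × 10 × 1.75 = 1022 → m = 1022 / (10 × 1.75) = 58.4 kg.

m ≈ 58.4 kg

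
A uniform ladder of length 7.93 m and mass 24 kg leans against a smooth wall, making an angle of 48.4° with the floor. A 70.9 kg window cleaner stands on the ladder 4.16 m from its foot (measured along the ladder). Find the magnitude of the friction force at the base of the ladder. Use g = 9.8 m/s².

f ≈ 428 N

About the foot of the ladder:
Ladder weight 24×9.8 = 235.2 N acts at 3.965 m along the ladder; its horizontal arm is 3.965·cos48.4° = 2.632 m → τ = 619 N·m clockwise.
Window cleaner: 70.9×9.8 = 694.8 N at 4.16 m → arm 2.762 m → τ = 1919 N·m clockwise.
Wall normal N acts horizontally at the top; its moment arm is the height L sinθ = 7.93·sin48.4° = 5.93 m, counterclockwise.
Setting net torque to zero: N × 5.93 = 2538 → N = 428 N.
ΣFx = 0: friction at the foot balances the wall's push, so f = N_wall = 428 N.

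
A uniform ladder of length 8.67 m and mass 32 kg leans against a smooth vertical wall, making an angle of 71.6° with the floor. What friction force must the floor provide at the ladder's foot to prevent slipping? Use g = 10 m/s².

About the foot of the ladder:
Ladder weight 32×10 = 320 N acts at 4.335 m along the ladder; its horizontal arm is 4.335·cos71.6° = 1.368 m → τ = 437.8 N·m clockwise.
Wall normal N acts horizontally at the top; its moment arm is the height L sinθ = 8.67·sin71.6° = 8.227 m, counterclockwise.
For rotational equilibrium, N × 8.227 = 437.8, so N = 53.2 N.
ΣFx = 0: friction at the foot balances the wall's push, so f = N_wall = 53.2 N.

f ≈ 53.2 N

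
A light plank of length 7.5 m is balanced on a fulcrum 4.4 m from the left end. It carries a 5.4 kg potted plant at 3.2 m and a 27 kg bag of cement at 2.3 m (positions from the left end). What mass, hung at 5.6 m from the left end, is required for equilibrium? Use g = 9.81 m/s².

m ≈ 52.7 kg

Taking torques about the fulcrum (at 4.4 m from the left end):
Potted plant: 5.4 × 9.81 = 52.97 N down at 3.2 m → arm 1.2 m, τ = 52.97 × 1.2 = 63.56 N·m counterclockwise.
Bag of cement: 27 × 9.81 = 264.9 N down at 2.3 m → arm 2.1 m, τ = 264.9 × 2.1 = 556.3 N·m counterclockwise.
Net moment of known loads = 619.9 N·m counterclockwise.
An unknown mass m at 5.6 m has arm 1.2 m; its moment is m·g·1.2 clockwise.
Balancing moments: m × 9.81 × 1.2 = 619.9, giving m = 619.9 / (9.81 × 1.2) = 52.7 kg.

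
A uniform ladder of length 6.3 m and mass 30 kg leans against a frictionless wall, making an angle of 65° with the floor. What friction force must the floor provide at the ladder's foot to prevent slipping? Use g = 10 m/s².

Taking torques about the foot of the ladder:
Ladder weight 30×10 = 300 N acts at 3.15 m along the ladder; its horizontal arm is 3.15·cos65° = 1.331 m → τ = 399.3 N·m clockwise.
Wall normal N acts horizontally at the top; its moment arm is the height L sinθ = 6.3·sin65° = 5.71 m, counterclockwise.
For rotational equilibrium, N × 5.71 = 399.3, so N = 69.9 N.
ΣFx = 0: friction at the foot balances the wall's push, so f = N_wall = 69.9 N.

f ≈ 69.9 N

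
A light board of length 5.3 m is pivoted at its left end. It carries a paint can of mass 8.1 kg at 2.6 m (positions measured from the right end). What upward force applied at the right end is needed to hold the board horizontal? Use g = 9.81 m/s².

F ≈ 40.5 N

Choose the left end as the axis so the unknown pivot reaction has zero arm there.
Paint can: 8.1 × 9.81 = 79.46 N down at 2.6 m → arm 2.7 m, τ = 79.46 × 2.7 = 214.5 N·m clockwise.
Net moment of the loads = 214.5 N·m clockwise.
The upward force F acts at the right end, arm 5.3 m, giving F × 5.3 counterclockwise.
Balancing moments: F × 5.3 = 214.5, giving F = 214.5 / 5.3 = 40.5 N.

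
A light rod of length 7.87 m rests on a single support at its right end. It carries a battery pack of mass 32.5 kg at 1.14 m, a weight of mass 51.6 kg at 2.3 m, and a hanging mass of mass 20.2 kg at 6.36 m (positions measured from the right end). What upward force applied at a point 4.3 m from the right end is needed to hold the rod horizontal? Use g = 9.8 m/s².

Take moments about the right end.
Battery pack: 32.5 × 9.8 = 318.5 N down at 1.14 m → arm 1.14 m, τ = 318.5 × 1.14 = 363.1 N·m counterclockwise.
Weight: 51.6 × 9.8 = 505.7 N down at 2.3 m → arm 2.3 m, τ = 505.7 × 2.3 = 1163 N·m counterclockwise.
Hanging mass: 20.2 × 9.8 = 198 N down at 6.36 m → arm 6.36 m, τ = 198 × 6.36 = 1259 N·m counterclockwise.
Net moment of the loads = 2785 N·m counterclockwise.
The upward force F acts at a point 4.3 m from the right end, arm 4.3 m, giving F × 4.3 clockwise.
Στ = 0 ⇒ F × 4.3 = 2785 ⇒ F = 2785 / 4.3 = 648 N.

F ≈ 648 N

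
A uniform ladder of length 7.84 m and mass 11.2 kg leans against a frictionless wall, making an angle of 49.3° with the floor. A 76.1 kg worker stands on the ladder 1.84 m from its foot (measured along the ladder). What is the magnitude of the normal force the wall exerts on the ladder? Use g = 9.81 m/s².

N_wall ≈ 198 N

Choose the foot of the ladder as the axis so the floor normal and friction both act there and drop out.
Ladder weight 11.2×9.81 = 109.9 N acts at 3.92 m along the ladder; its horizontal arm is 3.92·cos49.3° = 2.556 m → τ = 280.9 N·m clockwise.
Worker: 76.1×9.81 = 746.5 N at 1.84 m → arm 1.2 m → τ = 895.8 N·m clockwise.
Wall normal N acts horizontally at the top; its moment arm is the height L sinθ = 7.84·sin49.3° = 5.944 m, counterclockwise.
For rotational equilibrium, N × 5.944 = 1177, so N = 198 N.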